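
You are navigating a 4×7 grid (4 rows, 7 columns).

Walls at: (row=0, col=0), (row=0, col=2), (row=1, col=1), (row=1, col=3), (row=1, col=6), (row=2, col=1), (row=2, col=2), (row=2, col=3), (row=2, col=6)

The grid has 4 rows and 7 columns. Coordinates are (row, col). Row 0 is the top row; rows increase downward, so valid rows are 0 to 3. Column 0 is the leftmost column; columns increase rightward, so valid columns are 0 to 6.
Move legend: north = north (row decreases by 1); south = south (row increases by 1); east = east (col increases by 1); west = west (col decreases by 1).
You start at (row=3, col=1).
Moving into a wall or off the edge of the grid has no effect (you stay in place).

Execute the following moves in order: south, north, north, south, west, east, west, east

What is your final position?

Start: (row=3, col=1)
  south (south): blocked, stay at (row=3, col=1)
  north (north): blocked, stay at (row=3, col=1)
  north (north): blocked, stay at (row=3, col=1)
  south (south): blocked, stay at (row=3, col=1)
  west (west): (row=3, col=1) -> (row=3, col=0)
  east (east): (row=3, col=0) -> (row=3, col=1)
  west (west): (row=3, col=1) -> (row=3, col=0)
  east (east): (row=3, col=0) -> (row=3, col=1)
Final: (row=3, col=1)

Answer: Final position: (row=3, col=1)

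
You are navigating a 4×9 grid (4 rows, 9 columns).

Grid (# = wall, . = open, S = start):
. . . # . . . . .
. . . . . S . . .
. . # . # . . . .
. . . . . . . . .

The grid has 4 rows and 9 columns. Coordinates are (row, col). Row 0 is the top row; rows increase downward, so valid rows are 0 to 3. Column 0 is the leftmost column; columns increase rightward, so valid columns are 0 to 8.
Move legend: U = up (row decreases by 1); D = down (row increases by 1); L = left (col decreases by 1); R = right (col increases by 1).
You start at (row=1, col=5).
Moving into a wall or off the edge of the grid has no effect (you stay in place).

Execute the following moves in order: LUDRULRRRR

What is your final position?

Start: (row=1, col=5)
  L (left): (row=1, col=5) -> (row=1, col=4)
  U (up): (row=1, col=4) -> (row=0, col=4)
  D (down): (row=0, col=4) -> (row=1, col=4)
  R (right): (row=1, col=4) -> (row=1, col=5)
  U (up): (row=1, col=5) -> (row=0, col=5)
  L (left): (row=0, col=5) -> (row=0, col=4)
  R (right): (row=0, col=4) -> (row=0, col=5)
  R (right): (row=0, col=5) -> (row=0, col=6)
  R (right): (row=0, col=6) -> (row=0, col=7)
  R (right): (row=0, col=7) -> (row=0, col=8)
Final: (row=0, col=8)

Answer: Final position: (row=0, col=8)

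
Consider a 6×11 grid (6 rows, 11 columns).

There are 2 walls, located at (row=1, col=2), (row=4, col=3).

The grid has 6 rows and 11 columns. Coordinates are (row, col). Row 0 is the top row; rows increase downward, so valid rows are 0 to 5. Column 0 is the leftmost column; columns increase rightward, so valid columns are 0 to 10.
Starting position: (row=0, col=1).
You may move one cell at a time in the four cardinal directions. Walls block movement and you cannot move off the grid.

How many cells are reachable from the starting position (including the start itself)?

Answer: Reachable cells: 64

Derivation:
BFS flood-fill from (row=0, col=1):
  Distance 0: (row=0, col=1)
  Distance 1: (row=0, col=0), (row=0, col=2), (row=1, col=1)
  Distance 2: (row=0, col=3), (row=1, col=0), (row=2, col=1)
  Distance 3: (row=0, col=4), (row=1, col=3), (row=2, col=0), (row=2, col=2), (row=3, col=1)
  Distance 4: (row=0, col=5), (row=1, col=4), (row=2, col=3), (row=3, col=0), (row=3, col=2), (row=4, col=1)
  Distance 5: (row=0, col=6), (row=1, col=5), (row=2, col=4), (row=3, col=3), (row=4, col=0), (row=4, col=2), (row=5, col=1)
  Distance 6: (row=0, col=7), (row=1, col=6), (row=2, col=5), (row=3, col=4), (row=5, col=0), (row=5, col=2)
  Distance 7: (row=0, col=8), (row=1, col=7), (row=2, col=6), (row=3, col=5), (row=4, col=4), (row=5, col=3)
  Distance 8: (row=0, col=9), (row=1, col=8), (row=2, col=7), (row=3, col=6), (row=4, col=5), (row=5, col=4)
  Distance 9: (row=0, col=10), (row=1, col=9), (row=2, col=8), (row=3, col=7), (row=4, col=6), (row=5, col=5)
  Distance 10: (row=1, col=10), (row=2, col=9), (row=3, col=8), (row=4, col=7), (row=5, col=6)
  Distance 11: (row=2, col=10), (row=3, col=9), (row=4, col=8), (row=5, col=7)
  Distance 12: (row=3, col=10), (row=4, col=9), (row=5, col=8)
  Distance 13: (row=4, col=10), (row=5, col=9)
  Distance 14: (row=5, col=10)
Total reachable: 64 (grid has 64 open cells total)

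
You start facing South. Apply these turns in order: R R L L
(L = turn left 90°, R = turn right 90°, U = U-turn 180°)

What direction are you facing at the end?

Start: South
  R (right (90° clockwise)) -> West
  R (right (90° clockwise)) -> North
  L (left (90° counter-clockwise)) -> West
  L (left (90° counter-clockwise)) -> South
Final: South

Answer: Final heading: South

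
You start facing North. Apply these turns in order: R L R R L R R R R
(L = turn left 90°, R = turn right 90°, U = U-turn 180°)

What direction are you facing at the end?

Answer: Final heading: East

Derivation:
Start: North
  R (right (90° clockwise)) -> East
  L (left (90° counter-clockwise)) -> North
  R (right (90° clockwise)) -> East
  R (right (90° clockwise)) -> South
  L (left (90° counter-clockwise)) -> East
  R (right (90° clockwise)) -> South
  R (right (90° clockwise)) -> West
  R (right (90° clockwise)) -> North
  R (right (90° clockwise)) -> East
Final: East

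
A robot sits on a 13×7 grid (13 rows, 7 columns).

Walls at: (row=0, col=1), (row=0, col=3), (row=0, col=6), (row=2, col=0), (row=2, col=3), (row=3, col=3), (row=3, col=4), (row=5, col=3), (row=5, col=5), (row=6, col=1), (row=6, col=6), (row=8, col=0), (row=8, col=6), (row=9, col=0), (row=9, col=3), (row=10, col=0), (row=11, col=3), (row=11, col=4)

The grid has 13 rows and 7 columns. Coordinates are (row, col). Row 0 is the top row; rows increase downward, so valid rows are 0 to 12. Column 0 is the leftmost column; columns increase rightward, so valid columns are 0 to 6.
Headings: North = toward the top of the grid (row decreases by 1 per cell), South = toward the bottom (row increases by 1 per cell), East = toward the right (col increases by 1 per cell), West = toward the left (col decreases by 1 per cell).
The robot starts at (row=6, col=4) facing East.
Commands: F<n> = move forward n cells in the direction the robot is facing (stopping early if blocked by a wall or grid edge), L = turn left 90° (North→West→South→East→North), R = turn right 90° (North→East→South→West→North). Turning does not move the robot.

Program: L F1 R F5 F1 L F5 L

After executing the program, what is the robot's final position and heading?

Answer: Final position: (row=4, col=4), facing West

Derivation:
Start: (row=6, col=4), facing East
  L: turn left, now facing North
  F1: move forward 1, now at (row=5, col=4)
  R: turn right, now facing East
  F5: move forward 0/5 (blocked), now at (row=5, col=4)
  F1: move forward 0/1 (blocked), now at (row=5, col=4)
  L: turn left, now facing North
  F5: move forward 1/5 (blocked), now at (row=4, col=4)
  L: turn left, now facing West
Final: (row=4, col=4), facing West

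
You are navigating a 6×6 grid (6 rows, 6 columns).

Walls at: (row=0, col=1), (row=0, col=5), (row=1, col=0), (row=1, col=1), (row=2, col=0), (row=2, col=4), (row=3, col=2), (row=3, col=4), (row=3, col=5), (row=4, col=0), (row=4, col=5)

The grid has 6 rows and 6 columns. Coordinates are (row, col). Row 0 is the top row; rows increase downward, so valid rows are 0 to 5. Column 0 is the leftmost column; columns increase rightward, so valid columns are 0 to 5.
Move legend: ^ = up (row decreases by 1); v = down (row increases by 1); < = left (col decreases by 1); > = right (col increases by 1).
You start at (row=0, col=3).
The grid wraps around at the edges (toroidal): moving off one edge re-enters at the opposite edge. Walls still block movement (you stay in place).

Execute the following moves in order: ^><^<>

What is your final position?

Start: (row=0, col=3)
  ^ (up): (row=0, col=3) -> (row=5, col=3)
  > (right): (row=5, col=3) -> (row=5, col=4)
  < (left): (row=5, col=4) -> (row=5, col=3)
  ^ (up): (row=5, col=3) -> (row=4, col=3)
  < (left): (row=4, col=3) -> (row=4, col=2)
  > (right): (row=4, col=2) -> (row=4, col=3)
Final: (row=4, col=3)

Answer: Final position: (row=4, col=3)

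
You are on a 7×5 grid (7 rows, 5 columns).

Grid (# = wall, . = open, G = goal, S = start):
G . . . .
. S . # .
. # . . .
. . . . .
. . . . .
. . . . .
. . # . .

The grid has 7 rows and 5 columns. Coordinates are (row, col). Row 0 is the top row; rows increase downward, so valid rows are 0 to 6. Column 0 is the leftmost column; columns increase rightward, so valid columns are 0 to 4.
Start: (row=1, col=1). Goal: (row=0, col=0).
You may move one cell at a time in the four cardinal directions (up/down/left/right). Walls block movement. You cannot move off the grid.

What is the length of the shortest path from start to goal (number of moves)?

BFS from (row=1, col=1) until reaching (row=0, col=0):
  Distance 0: (row=1, col=1)
  Distance 1: (row=0, col=1), (row=1, col=0), (row=1, col=2)
  Distance 2: (row=0, col=0), (row=0, col=2), (row=2, col=0), (row=2, col=2)  <- goal reached here
One shortest path (2 moves): (row=1, col=1) -> (row=1, col=0) -> (row=0, col=0)

Answer: Shortest path length: 2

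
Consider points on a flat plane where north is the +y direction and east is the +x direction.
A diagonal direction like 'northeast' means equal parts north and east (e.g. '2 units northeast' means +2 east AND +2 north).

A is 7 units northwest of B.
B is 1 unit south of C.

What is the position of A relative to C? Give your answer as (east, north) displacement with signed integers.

Answer: A is at (east=-7, north=6) relative to C.

Derivation:
Place C at the origin (east=0, north=0).
  B is 1 unit south of C: delta (east=+0, north=-1); B at (east=0, north=-1).
  A is 7 units northwest of B: delta (east=-7, north=+7); A at (east=-7, north=6).
Therefore A relative to C: (east=-7, north=6).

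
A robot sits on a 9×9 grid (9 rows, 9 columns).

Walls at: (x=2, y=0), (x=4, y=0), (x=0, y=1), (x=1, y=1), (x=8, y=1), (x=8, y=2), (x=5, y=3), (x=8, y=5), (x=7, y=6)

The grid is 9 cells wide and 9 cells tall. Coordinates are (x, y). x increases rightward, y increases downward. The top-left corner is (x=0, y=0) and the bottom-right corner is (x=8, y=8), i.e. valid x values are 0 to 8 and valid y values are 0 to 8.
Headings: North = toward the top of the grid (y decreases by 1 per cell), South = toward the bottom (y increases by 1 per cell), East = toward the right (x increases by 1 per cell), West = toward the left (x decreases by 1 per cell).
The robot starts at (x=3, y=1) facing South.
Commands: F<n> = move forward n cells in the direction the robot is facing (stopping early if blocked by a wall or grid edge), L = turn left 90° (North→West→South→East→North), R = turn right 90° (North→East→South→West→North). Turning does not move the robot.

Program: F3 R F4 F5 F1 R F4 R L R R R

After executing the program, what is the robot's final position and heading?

Answer: Final position: (x=0, y=2), facing West

Derivation:
Start: (x=3, y=1), facing South
  F3: move forward 3, now at (x=3, y=4)
  R: turn right, now facing West
  F4: move forward 3/4 (blocked), now at (x=0, y=4)
  F5: move forward 0/5 (blocked), now at (x=0, y=4)
  F1: move forward 0/1 (blocked), now at (x=0, y=4)
  R: turn right, now facing North
  F4: move forward 2/4 (blocked), now at (x=0, y=2)
  R: turn right, now facing East
  L: turn left, now facing North
  R: turn right, now facing East
  R: turn right, now facing South
  R: turn right, now facing West
Final: (x=0, y=2), facing West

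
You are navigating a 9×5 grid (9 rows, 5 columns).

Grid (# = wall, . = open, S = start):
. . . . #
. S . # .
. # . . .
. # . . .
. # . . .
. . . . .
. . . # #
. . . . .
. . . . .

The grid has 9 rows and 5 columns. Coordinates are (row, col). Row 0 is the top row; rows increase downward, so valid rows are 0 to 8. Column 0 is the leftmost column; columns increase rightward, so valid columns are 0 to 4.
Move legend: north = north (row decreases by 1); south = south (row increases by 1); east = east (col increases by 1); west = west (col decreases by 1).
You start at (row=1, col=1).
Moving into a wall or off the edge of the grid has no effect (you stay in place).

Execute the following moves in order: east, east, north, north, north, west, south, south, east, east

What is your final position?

Start: (row=1, col=1)
  east (east): (row=1, col=1) -> (row=1, col=2)
  east (east): blocked, stay at (row=1, col=2)
  north (north): (row=1, col=2) -> (row=0, col=2)
  north (north): blocked, stay at (row=0, col=2)
  north (north): blocked, stay at (row=0, col=2)
  west (west): (row=0, col=2) -> (row=0, col=1)
  south (south): (row=0, col=1) -> (row=1, col=1)
  south (south): blocked, stay at (row=1, col=1)
  east (east): (row=1, col=1) -> (row=1, col=2)
  east (east): blocked, stay at (row=1, col=2)
Final: (row=1, col=2)

Answer: Final position: (row=1, col=2)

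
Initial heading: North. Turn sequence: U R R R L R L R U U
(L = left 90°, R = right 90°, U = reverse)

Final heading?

Start: North
  U (U-turn (180°)) -> South
  R (right (90° clockwise)) -> West
  R (right (90° clockwise)) -> North
  R (right (90° clockwise)) -> East
  L (left (90° counter-clockwise)) -> North
  R (right (90° clockwise)) -> East
  L (left (90° counter-clockwise)) -> North
  R (right (90° clockwise)) -> East
  U (U-turn (180°)) -> West
  U (U-turn (180°)) -> East
Final: East

Answer: Final heading: East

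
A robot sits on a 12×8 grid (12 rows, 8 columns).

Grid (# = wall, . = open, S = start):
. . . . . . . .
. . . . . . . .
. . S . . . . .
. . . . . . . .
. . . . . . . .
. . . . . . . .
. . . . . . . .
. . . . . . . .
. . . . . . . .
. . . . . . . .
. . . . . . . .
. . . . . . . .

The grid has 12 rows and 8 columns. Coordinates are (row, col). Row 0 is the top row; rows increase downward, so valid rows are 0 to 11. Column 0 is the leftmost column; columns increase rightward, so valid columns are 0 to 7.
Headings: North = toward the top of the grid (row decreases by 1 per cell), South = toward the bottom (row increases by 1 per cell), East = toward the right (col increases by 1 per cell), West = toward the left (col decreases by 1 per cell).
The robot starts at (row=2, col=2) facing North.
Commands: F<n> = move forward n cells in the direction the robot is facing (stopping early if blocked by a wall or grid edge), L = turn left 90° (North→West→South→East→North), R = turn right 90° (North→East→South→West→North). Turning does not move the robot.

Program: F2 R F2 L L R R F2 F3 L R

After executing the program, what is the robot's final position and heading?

Answer: Final position: (row=0, col=7), facing East

Derivation:
Start: (row=2, col=2), facing North
  F2: move forward 2, now at (row=0, col=2)
  R: turn right, now facing East
  F2: move forward 2, now at (row=0, col=4)
  L: turn left, now facing North
  L: turn left, now facing West
  R: turn right, now facing North
  R: turn right, now facing East
  F2: move forward 2, now at (row=0, col=6)
  F3: move forward 1/3 (blocked), now at (row=0, col=7)
  L: turn left, now facing North
  R: turn right, now facing East
Final: (row=0, col=7), facing East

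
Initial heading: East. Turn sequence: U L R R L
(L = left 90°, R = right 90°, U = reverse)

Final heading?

Start: East
  U (U-turn (180°)) -> West
  L (left (90° counter-clockwise)) -> South
  R (right (90° clockwise)) -> West
  R (right (90° clockwise)) -> North
  L (left (90° counter-clockwise)) -> West
Final: West

Answer: Final heading: West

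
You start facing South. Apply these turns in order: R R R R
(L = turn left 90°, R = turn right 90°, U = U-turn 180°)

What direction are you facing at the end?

Answer: Final heading: South

Derivation:
Start: South
  R (right (90° clockwise)) -> West
  R (right (90° clockwise)) -> North
  R (right (90° clockwise)) -> East
  R (right (90° clockwise)) -> South
Final: South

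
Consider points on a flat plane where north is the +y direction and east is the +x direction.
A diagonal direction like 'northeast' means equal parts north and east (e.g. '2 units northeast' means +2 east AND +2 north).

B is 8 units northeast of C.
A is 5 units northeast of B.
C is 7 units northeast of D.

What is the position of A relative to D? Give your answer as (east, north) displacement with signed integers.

Answer: A is at (east=20, north=20) relative to D.

Derivation:
Place D at the origin (east=0, north=0).
  C is 7 units northeast of D: delta (east=+7, north=+7); C at (east=7, north=7).
  B is 8 units northeast of C: delta (east=+8, north=+8); B at (east=15, north=15).
  A is 5 units northeast of B: delta (east=+5, north=+5); A at (east=20, north=20).
Therefore A relative to D: (east=20, north=20).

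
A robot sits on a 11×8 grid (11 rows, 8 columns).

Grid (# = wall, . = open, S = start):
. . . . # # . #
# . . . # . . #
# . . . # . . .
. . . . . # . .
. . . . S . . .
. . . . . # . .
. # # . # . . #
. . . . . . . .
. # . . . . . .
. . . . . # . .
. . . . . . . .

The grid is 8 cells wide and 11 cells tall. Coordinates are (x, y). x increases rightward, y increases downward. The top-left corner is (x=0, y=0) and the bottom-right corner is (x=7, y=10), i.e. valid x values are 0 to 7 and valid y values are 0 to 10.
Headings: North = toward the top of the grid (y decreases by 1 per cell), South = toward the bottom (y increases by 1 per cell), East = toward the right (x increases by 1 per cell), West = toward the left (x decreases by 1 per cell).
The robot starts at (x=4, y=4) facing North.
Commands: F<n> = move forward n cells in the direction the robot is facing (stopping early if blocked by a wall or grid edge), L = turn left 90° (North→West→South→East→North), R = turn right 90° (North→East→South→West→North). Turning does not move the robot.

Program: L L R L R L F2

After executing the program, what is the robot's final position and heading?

Start: (x=4, y=4), facing North
  L: turn left, now facing West
  L: turn left, now facing South
  R: turn right, now facing West
  L: turn left, now facing South
  R: turn right, now facing West
  L: turn left, now facing South
  F2: move forward 1/2 (blocked), now at (x=4, y=5)
Final: (x=4, y=5), facing South

Answer: Final position: (x=4, y=5), facing South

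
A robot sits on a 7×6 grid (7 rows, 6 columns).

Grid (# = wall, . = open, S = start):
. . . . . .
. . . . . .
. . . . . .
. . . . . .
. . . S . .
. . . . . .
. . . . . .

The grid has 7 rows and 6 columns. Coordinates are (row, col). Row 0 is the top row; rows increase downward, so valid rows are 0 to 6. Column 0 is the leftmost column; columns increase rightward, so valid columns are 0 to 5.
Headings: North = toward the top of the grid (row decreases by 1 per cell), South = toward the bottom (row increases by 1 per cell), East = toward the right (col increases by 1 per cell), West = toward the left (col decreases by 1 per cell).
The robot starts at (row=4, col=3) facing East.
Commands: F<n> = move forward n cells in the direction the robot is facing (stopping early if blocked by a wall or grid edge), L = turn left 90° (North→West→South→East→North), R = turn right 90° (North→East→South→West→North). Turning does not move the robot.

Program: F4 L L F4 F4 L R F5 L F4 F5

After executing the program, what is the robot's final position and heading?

Answer: Final position: (row=6, col=0), facing South

Derivation:
Start: (row=4, col=3), facing East
  F4: move forward 2/4 (blocked), now at (row=4, col=5)
  L: turn left, now facing North
  L: turn left, now facing West
  F4: move forward 4, now at (row=4, col=1)
  F4: move forward 1/4 (blocked), now at (row=4, col=0)
  L: turn left, now facing South
  R: turn right, now facing West
  F5: move forward 0/5 (blocked), now at (row=4, col=0)
  L: turn left, now facing South
  F4: move forward 2/4 (blocked), now at (row=6, col=0)
  F5: move forward 0/5 (blocked), now at (row=6, col=0)
Final: (row=6, col=0), facing South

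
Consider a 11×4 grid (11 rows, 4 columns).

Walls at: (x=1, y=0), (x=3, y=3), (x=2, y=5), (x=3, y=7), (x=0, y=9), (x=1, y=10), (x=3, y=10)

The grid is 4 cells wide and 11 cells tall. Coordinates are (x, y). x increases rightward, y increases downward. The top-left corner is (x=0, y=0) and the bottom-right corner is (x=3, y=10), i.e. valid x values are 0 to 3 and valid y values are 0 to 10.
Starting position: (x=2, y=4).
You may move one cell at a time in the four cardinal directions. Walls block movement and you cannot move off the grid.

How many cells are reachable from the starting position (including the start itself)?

Answer: Reachable cells: 36

Derivation:
BFS flood-fill from (x=2, y=4):
  Distance 0: (x=2, y=4)
  Distance 1: (x=2, y=3), (x=1, y=4), (x=3, y=4)
  Distance 2: (x=2, y=2), (x=1, y=3), (x=0, y=4), (x=1, y=5), (x=3, y=5)
  Distance 3: (x=2, y=1), (x=1, y=2), (x=3, y=2), (x=0, y=3), (x=0, y=5), (x=1, y=6), (x=3, y=6)
  Distance 4: (x=2, y=0), (x=1, y=1), (x=3, y=1), (x=0, y=2), (x=0, y=6), (x=2, y=6), (x=1, y=7)
  Distance 5: (x=3, y=0), (x=0, y=1), (x=0, y=7), (x=2, y=7), (x=1, y=8)
  Distance 6: (x=0, y=0), (x=0, y=8), (x=2, y=8), (x=1, y=9)
  Distance 7: (x=3, y=8), (x=2, y=9)
  Distance 8: (x=3, y=9), (x=2, y=10)
Total reachable: 36 (grid has 37 open cells total)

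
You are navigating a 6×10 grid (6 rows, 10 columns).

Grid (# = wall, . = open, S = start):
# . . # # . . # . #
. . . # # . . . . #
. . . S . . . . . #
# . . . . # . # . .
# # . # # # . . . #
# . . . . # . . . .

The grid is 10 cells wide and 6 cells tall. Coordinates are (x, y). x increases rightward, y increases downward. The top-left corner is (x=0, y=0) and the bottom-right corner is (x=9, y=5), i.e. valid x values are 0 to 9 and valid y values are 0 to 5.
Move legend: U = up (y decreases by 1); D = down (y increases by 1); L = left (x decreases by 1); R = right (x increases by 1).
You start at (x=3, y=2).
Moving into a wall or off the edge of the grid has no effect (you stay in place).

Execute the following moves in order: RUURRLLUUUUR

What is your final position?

Answer: Final position: (x=5, y=2)

Derivation:
Start: (x=3, y=2)
  R (right): (x=3, y=2) -> (x=4, y=2)
  U (up): blocked, stay at (x=4, y=2)
  U (up): blocked, stay at (x=4, y=2)
  R (right): (x=4, y=2) -> (x=5, y=2)
  R (right): (x=5, y=2) -> (x=6, y=2)
  L (left): (x=6, y=2) -> (x=5, y=2)
  L (left): (x=5, y=2) -> (x=4, y=2)
  [×4]U (up): blocked, stay at (x=4, y=2)
  R (right): (x=4, y=2) -> (x=5, y=2)
Final: (x=5, y=2)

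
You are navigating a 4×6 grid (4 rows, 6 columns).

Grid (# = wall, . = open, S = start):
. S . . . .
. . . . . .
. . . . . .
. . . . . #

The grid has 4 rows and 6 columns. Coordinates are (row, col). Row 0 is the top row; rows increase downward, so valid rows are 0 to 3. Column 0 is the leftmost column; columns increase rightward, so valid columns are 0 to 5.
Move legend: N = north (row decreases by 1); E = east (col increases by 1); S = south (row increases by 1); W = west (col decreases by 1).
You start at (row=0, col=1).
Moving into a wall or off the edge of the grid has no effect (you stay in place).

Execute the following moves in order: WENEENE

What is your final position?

Start: (row=0, col=1)
  W (west): (row=0, col=1) -> (row=0, col=0)
  E (east): (row=0, col=0) -> (row=0, col=1)
  N (north): blocked, stay at (row=0, col=1)
  E (east): (row=0, col=1) -> (row=0, col=2)
  E (east): (row=0, col=2) -> (row=0, col=3)
  N (north): blocked, stay at (row=0, col=3)
  E (east): (row=0, col=3) -> (row=0, col=4)
Final: (row=0, col=4)

Answer: Final position: (row=0, col=4)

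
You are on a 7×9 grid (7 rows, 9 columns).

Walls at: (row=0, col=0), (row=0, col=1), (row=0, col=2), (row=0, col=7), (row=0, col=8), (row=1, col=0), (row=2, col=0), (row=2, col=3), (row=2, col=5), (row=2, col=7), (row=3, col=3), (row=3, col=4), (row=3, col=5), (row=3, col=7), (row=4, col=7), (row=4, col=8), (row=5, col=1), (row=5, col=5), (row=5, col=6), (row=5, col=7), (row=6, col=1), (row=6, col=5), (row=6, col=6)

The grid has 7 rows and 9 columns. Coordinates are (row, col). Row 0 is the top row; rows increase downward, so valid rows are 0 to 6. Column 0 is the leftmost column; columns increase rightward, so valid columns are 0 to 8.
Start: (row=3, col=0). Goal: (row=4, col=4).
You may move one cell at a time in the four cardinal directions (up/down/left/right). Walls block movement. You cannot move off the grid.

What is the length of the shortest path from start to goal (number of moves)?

BFS from (row=3, col=0) until reaching (row=4, col=4):
  Distance 0: (row=3, col=0)
  Distance 1: (row=3, col=1), (row=4, col=0)
  Distance 2: (row=2, col=1), (row=3, col=2), (row=4, col=1), (row=5, col=0)
  Distance 3: (row=1, col=1), (row=2, col=2), (row=4, col=2), (row=6, col=0)
  Distance 4: (row=1, col=2), (row=4, col=3), (row=5, col=2)
  Distance 5: (row=1, col=3), (row=4, col=4), (row=5, col=3), (row=6, col=2)  <- goal reached here
One shortest path (5 moves): (row=3, col=0) -> (row=3, col=1) -> (row=3, col=2) -> (row=4, col=2) -> (row=4, col=3) -> (row=4, col=4)

Answer: Shortest path length: 5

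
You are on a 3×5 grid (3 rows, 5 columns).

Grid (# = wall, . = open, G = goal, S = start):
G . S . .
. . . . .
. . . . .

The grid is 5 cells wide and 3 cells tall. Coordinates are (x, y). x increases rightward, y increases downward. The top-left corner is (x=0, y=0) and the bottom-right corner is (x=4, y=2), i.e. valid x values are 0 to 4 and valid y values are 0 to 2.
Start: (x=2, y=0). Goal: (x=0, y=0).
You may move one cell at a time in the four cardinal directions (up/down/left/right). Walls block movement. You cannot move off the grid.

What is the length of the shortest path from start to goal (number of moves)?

BFS from (x=2, y=0) until reaching (x=0, y=0):
  Distance 0: (x=2, y=0)
  Distance 1: (x=1, y=0), (x=3, y=0), (x=2, y=1)
  Distance 2: (x=0, y=0), (x=4, y=0), (x=1, y=1), (x=3, y=1), (x=2, y=2)  <- goal reached here
One shortest path (2 moves): (x=2, y=0) -> (x=1, y=0) -> (x=0, y=0)

Answer: Shortest path length: 2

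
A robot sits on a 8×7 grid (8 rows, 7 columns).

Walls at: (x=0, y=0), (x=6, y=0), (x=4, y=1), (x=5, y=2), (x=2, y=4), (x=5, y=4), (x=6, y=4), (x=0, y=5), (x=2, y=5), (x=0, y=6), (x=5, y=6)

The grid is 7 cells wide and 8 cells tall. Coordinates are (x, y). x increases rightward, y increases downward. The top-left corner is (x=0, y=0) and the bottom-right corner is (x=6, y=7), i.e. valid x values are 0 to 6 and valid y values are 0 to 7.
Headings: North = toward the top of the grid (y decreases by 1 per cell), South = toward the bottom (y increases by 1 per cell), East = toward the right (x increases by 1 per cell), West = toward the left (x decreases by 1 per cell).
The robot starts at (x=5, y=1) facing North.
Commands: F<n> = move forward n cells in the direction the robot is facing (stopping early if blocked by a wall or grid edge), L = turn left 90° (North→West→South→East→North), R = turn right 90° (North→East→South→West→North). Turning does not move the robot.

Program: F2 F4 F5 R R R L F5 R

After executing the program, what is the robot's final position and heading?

Start: (x=5, y=1), facing North
  F2: move forward 1/2 (blocked), now at (x=5, y=0)
  F4: move forward 0/4 (blocked), now at (x=5, y=0)
  F5: move forward 0/5 (blocked), now at (x=5, y=0)
  R: turn right, now facing East
  R: turn right, now facing South
  R: turn right, now facing West
  L: turn left, now facing South
  F5: move forward 1/5 (blocked), now at (x=5, y=1)
  R: turn right, now facing West
Final: (x=5, y=1), facing West

Answer: Final position: (x=5, y=1), facing West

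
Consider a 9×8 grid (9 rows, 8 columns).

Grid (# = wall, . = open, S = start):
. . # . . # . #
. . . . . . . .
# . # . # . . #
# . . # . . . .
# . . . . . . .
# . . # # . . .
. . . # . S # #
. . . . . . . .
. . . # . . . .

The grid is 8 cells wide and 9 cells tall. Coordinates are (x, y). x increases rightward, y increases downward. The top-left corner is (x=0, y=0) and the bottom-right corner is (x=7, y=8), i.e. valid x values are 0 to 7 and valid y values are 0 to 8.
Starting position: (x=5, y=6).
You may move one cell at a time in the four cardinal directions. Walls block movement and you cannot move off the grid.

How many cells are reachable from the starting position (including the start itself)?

BFS flood-fill from (x=5, y=6):
  Distance 0: (x=5, y=6)
  Distance 1: (x=5, y=5), (x=4, y=6), (x=5, y=7)
  Distance 2: (x=5, y=4), (x=6, y=5), (x=4, y=7), (x=6, y=7), (x=5, y=8)
  Distance 3: (x=5, y=3), (x=4, y=4), (x=6, y=4), (x=7, y=5), (x=3, y=7), (x=7, y=7), (x=4, y=8), (x=6, y=8)
  Distance 4: (x=5, y=2), (x=4, y=3), (x=6, y=3), (x=3, y=4), (x=7, y=4), (x=2, y=7), (x=7, y=8)
  Distance 5: (x=5, y=1), (x=6, y=2), (x=7, y=3), (x=2, y=4), (x=2, y=6), (x=1, y=7), (x=2, y=8)
  Distance 6: (x=4, y=1), (x=6, y=1), (x=2, y=3), (x=1, y=4), (x=2, y=5), (x=1, y=6), (x=0, y=7), (x=1, y=8)
  Distance 7: (x=4, y=0), (x=6, y=0), (x=3, y=1), (x=7, y=1), (x=1, y=3), (x=1, y=5), (x=0, y=6), (x=0, y=8)
  Distance 8: (x=3, y=0), (x=2, y=1), (x=1, y=2), (x=3, y=2)
  Distance 9: (x=1, y=1)
  Distance 10: (x=1, y=0), (x=0, y=1)
  Distance 11: (x=0, y=0)
Total reachable: 55 (grid has 55 open cells total)

Answer: Reachable cells: 55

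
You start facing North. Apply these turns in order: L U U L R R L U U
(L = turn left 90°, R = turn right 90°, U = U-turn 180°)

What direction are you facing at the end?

Start: North
  L (left (90° counter-clockwise)) -> West
  U (U-turn (180°)) -> East
  U (U-turn (180°)) -> West
  L (left (90° counter-clockwise)) -> South
  R (right (90° clockwise)) -> West
  R (right (90° clockwise)) -> North
  L (left (90° counter-clockwise)) -> West
  U (U-turn (180°)) -> East
  U (U-turn (180°)) -> West
Final: West

Answer: Final heading: West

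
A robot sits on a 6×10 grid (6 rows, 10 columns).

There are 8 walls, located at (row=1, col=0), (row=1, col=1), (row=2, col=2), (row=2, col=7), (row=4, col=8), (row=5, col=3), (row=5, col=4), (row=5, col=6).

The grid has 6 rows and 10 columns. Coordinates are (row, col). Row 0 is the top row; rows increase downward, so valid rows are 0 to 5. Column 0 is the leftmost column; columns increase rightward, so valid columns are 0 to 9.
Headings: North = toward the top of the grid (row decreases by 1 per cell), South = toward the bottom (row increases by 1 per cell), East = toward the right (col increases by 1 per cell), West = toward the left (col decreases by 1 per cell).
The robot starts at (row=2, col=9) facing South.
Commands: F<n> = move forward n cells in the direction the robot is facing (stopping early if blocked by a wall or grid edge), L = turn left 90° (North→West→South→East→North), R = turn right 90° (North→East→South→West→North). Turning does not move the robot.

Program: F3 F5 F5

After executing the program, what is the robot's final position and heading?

Answer: Final position: (row=5, col=9), facing South

Derivation:
Start: (row=2, col=9), facing South
  F3: move forward 3, now at (row=5, col=9)
  F5: move forward 0/5 (blocked), now at (row=5, col=9)
  F5: move forward 0/5 (blocked), now at (row=5, col=9)
Final: (row=5, col=9), facing South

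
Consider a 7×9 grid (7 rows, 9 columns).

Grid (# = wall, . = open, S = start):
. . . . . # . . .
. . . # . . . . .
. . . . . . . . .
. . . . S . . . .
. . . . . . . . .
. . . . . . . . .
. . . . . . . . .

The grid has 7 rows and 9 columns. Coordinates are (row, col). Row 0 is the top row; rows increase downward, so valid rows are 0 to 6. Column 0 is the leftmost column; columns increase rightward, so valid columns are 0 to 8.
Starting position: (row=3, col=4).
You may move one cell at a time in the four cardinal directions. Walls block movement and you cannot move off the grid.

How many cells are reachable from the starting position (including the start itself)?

Answer: Reachable cells: 61

Derivation:
BFS flood-fill from (row=3, col=4):
  Distance 0: (row=3, col=4)
  Distance 1: (row=2, col=4), (row=3, col=3), (row=3, col=5), (row=4, col=4)
  Distance 2: (row=1, col=4), (row=2, col=3), (row=2, col=5), (row=3, col=2), (row=3, col=6), (row=4, col=3), (row=4, col=5), (row=5, col=4)
  Distance 3: (row=0, col=4), (row=1, col=5), (row=2, col=2), (row=2, col=6), (row=3, col=1), (row=3, col=7), (row=4, col=2), (row=4, col=6), (row=5, col=3), (row=5, col=5), (row=6, col=4)
  Distance 4: (row=0, col=3), (row=1, col=2), (row=1, col=6), (row=2, col=1), (row=2, col=7), (row=3, col=0), (row=3, col=8), (row=4, col=1), (row=4, col=7), (row=5, col=2), (row=5, col=6), (row=6, col=3), (row=6, col=5)
  Distance 5: (row=0, col=2), (row=0, col=6), (row=1, col=1), (row=1, col=7), (row=2, col=0), (row=2, col=8), (row=4, col=0), (row=4, col=8), (row=5, col=1), (row=5, col=7), (row=6, col=2), (row=6, col=6)
  Distance 6: (row=0, col=1), (row=0, col=7), (row=1, col=0), (row=1, col=8), (row=5, col=0), (row=5, col=8), (row=6, col=1), (row=6, col=7)
  Distance 7: (row=0, col=0), (row=0, col=8), (row=6, col=0), (row=6, col=8)
Total reachable: 61 (grid has 61 open cells total)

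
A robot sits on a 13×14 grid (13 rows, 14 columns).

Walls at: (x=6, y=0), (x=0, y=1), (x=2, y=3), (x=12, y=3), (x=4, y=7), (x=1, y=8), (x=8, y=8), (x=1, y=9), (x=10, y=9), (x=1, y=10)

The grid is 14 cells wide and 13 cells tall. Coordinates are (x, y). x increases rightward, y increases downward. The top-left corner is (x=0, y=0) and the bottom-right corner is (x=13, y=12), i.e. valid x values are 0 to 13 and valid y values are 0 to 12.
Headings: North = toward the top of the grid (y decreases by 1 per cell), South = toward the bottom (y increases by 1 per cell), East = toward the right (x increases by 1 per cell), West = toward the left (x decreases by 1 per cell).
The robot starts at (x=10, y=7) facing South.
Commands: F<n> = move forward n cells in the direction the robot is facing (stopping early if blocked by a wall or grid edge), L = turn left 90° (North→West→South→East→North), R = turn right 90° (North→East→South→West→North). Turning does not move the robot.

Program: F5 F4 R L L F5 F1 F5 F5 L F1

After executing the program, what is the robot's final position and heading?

Start: (x=10, y=7), facing South
  F5: move forward 1/5 (blocked), now at (x=10, y=8)
  F4: move forward 0/4 (blocked), now at (x=10, y=8)
  R: turn right, now facing West
  L: turn left, now facing South
  L: turn left, now facing East
  F5: move forward 3/5 (blocked), now at (x=13, y=8)
  F1: move forward 0/1 (blocked), now at (x=13, y=8)
  F5: move forward 0/5 (blocked), now at (x=13, y=8)
  F5: move forward 0/5 (blocked), now at (x=13, y=8)
  L: turn left, now facing North
  F1: move forward 1, now at (x=13, y=7)
Final: (x=13, y=7), facing North

Answer: Final position: (x=13, y=7), facing North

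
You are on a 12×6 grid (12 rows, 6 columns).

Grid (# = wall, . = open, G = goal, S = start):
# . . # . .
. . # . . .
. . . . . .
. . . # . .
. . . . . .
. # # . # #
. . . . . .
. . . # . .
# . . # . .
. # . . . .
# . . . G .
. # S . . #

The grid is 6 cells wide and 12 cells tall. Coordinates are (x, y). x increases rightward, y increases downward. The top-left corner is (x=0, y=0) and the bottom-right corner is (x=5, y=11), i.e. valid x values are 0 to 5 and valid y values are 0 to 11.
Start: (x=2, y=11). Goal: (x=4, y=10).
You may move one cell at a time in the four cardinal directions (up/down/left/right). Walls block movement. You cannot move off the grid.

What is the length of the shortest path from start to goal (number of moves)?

Answer: Shortest path length: 3

Derivation:
BFS from (x=2, y=11) until reaching (x=4, y=10):
  Distance 0: (x=2, y=11)
  Distance 1: (x=2, y=10), (x=3, y=11)
  Distance 2: (x=2, y=9), (x=1, y=10), (x=3, y=10), (x=4, y=11)
  Distance 3: (x=2, y=8), (x=3, y=9), (x=4, y=10)  <- goal reached here
One shortest path (3 moves): (x=2, y=11) -> (x=3, y=11) -> (x=4, y=11) -> (x=4, y=10)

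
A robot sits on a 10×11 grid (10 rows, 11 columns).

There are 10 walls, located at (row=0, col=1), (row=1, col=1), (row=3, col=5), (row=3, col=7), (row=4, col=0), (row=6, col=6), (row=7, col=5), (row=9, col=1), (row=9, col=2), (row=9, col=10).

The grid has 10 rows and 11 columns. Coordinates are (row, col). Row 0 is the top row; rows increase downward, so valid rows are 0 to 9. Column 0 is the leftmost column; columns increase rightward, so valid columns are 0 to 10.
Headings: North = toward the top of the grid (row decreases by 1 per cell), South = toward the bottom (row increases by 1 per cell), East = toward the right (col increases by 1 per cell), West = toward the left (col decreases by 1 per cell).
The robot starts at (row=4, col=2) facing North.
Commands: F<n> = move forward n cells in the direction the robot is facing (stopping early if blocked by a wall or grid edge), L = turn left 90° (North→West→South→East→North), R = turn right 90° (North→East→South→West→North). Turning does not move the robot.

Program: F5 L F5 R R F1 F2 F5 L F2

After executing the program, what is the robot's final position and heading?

Answer: Final position: (row=0, col=10), facing North

Derivation:
Start: (row=4, col=2), facing North
  F5: move forward 4/5 (blocked), now at (row=0, col=2)
  L: turn left, now facing West
  F5: move forward 0/5 (blocked), now at (row=0, col=2)
  R: turn right, now facing North
  R: turn right, now facing East
  F1: move forward 1, now at (row=0, col=3)
  F2: move forward 2, now at (row=0, col=5)
  F5: move forward 5, now at (row=0, col=10)
  L: turn left, now facing North
  F2: move forward 0/2 (blocked), now at (row=0, col=10)
Final: (row=0, col=10), facing North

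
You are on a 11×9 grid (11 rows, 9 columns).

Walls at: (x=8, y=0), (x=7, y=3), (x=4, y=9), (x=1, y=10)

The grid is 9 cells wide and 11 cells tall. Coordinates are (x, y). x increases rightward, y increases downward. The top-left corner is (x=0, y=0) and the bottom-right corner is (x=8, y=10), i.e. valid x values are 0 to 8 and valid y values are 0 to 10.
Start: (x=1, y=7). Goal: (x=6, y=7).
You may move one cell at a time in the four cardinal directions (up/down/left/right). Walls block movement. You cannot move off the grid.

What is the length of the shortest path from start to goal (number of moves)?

Answer: Shortest path length: 5

Derivation:
BFS from (x=1, y=7) until reaching (x=6, y=7):
  Distance 0: (x=1, y=7)
  Distance 1: (x=1, y=6), (x=0, y=7), (x=2, y=7), (x=1, y=8)
  Distance 2: (x=1, y=5), (x=0, y=6), (x=2, y=6), (x=3, y=7), (x=0, y=8), (x=2, y=8), (x=1, y=9)
  Distance 3: (x=1, y=4), (x=0, y=5), (x=2, y=5), (x=3, y=6), (x=4, y=7), (x=3, y=8), (x=0, y=9), (x=2, y=9)
  Distance 4: (x=1, y=3), (x=0, y=4), (x=2, y=4), (x=3, y=5), (x=4, y=6), (x=5, y=7), (x=4, y=8), (x=3, y=9), (x=0, y=10), (x=2, y=10)
  Distance 5: (x=1, y=2), (x=0, y=3), (x=2, y=3), (x=3, y=4), (x=4, y=5), (x=5, y=6), (x=6, y=7), (x=5, y=8), (x=3, y=10)  <- goal reached here
One shortest path (5 moves): (x=1, y=7) -> (x=2, y=7) -> (x=3, y=7) -> (x=4, y=7) -> (x=5, y=7) -> (x=6, y=7)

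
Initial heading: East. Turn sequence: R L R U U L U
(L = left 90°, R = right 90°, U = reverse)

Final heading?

Answer: Final heading: West

Derivation:
Start: East
  R (right (90° clockwise)) -> South
  L (left (90° counter-clockwise)) -> East
  R (right (90° clockwise)) -> South
  U (U-turn (180°)) -> North
  U (U-turn (180°)) -> South
  L (left (90° counter-clockwise)) -> East
  U (U-turn (180°)) -> West
Final: West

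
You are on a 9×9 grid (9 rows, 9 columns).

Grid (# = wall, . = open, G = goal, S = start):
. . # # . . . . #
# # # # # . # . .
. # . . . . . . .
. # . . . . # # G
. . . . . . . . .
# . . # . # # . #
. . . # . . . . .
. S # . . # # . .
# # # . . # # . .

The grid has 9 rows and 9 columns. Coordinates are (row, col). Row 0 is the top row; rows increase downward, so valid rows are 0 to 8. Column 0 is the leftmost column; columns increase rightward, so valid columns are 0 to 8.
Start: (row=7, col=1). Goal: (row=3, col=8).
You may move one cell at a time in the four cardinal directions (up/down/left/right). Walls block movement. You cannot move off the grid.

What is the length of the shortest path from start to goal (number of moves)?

BFS from (row=7, col=1) until reaching (row=3, col=8):
  Distance 0: (row=7, col=1)
  Distance 1: (row=6, col=1), (row=7, col=0)
  Distance 2: (row=5, col=1), (row=6, col=0), (row=6, col=2)
  Distance 3: (row=4, col=1), (row=5, col=2)
  Distance 4: (row=4, col=0), (row=4, col=2)
  Distance 5: (row=3, col=0), (row=3, col=2), (row=4, col=3)
  Distance 6: (row=2, col=0), (row=2, col=2), (row=3, col=3), (row=4, col=4)
  Distance 7: (row=2, col=3), (row=3, col=4), (row=4, col=5), (row=5, col=4)
  Distance 8: (row=2, col=4), (row=3, col=5), (row=4, col=6), (row=6, col=4)
  Distance 9: (row=2, col=5), (row=4, col=7), (row=6, col=5), (row=7, col=4)
  Distance 10: (row=1, col=5), (row=2, col=6), (row=4, col=8), (row=5, col=7), (row=6, col=6), (row=7, col=3), (row=8, col=4)
  Distance 11: (row=0, col=5), (row=2, col=7), (row=3, col=8), (row=6, col=7), (row=8, col=3)  <- goal reached here
One shortest path (11 moves): (row=7, col=1) -> (row=6, col=1) -> (row=6, col=2) -> (row=5, col=2) -> (row=4, col=2) -> (row=4, col=3) -> (row=4, col=4) -> (row=4, col=5) -> (row=4, col=6) -> (row=4, col=7) -> (row=4, col=8) -> (row=3, col=8)

Answer: Shortest path length: 11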